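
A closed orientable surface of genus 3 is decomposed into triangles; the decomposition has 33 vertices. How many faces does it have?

χ = 2 − 2·3 = -4, and every face is a triangle so 3F = 2E.
V − E + F = -4 with E = 3F/2 gives 33 − (3/2 − 1)·F = -4, so F = 74 and E = 111.

74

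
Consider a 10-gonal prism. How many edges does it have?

30

A prism on an n-gon has two n-gon bases and n rectangular sides: V = 2·10 = 20, E = 3·10 = 30, F = 10 + 2 = 12.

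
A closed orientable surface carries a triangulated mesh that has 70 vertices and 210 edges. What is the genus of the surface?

1

Every face is a triangle and each edge borders two faces, so 3F = 2·210, giving F = 140.
χ = V − E + F = 70 − 210 + 140 = 0.
For a closed orientable surface χ = 2 − 2g, so g = (2 − (0))/2 = 1.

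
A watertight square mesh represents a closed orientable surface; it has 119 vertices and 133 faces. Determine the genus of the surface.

Every face is a square, so 2E = 4·133 = 532, giving E = 266.
χ = V − E + F = 119 − 266 + 133 = -14.
For a closed orientable surface χ = 2 − 2g, so g = (2 − (-14))/2 = 8.

8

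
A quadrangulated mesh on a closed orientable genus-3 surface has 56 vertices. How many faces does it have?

60

χ = 2 − 2·3 = -4, and every face is a square so 4F = 2E.
V − E + F = -4 with E = 4F/2 gives 56 − (4/2 − 1)·F = -4, so F = 60 and E = 120.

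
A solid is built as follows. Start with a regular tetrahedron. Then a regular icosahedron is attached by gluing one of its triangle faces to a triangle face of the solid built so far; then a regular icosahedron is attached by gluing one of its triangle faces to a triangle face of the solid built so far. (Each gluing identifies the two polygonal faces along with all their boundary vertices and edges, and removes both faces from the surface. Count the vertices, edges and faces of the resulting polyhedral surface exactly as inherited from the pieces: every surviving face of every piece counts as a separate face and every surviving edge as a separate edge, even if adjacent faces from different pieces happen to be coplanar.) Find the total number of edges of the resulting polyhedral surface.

60

A regular tetrahedron: V=4, E=6, F=4.
Attach a regular icosahedron (V=12, E=30, F=20) along a 3-gon: merge 3 vertices and 3 edges, delete both glued faces → V=13, E=33, F=22.
Attach a regular icosahedron (V=12, E=30, F=20) along a 3-gon: merge 3 vertices and 3 edges, delete both glued faces → V=22, E=60, F=40.
Check: V − E + F = 22 − 60 + 40 = 2.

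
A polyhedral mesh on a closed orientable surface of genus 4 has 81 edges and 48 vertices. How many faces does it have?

27

For a closed orientable surface of genus 4, χ = 2 − 2·4 = -6.
F = -6 − V + E = -6 − 48 + 81 = 27.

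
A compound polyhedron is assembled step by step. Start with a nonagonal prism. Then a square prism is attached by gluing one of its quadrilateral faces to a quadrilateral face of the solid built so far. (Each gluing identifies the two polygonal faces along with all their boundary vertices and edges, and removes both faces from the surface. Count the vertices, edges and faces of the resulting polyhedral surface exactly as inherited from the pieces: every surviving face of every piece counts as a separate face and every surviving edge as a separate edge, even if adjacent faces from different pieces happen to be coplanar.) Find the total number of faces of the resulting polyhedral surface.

A nonagonal prism: V=18, E=27, F=11.
Attach a square prism (V=8, E=12, F=6) along a 4-gon: merge 4 vertices and 4 edges, delete both glued faces → V=22, E=35, F=15.
Check: V − E + F = 22 − 35 + 15 = 2.

15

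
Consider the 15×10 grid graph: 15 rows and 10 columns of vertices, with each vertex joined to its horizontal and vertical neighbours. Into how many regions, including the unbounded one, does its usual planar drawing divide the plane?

127

The grid has V = 15·10 = 150 vertices and E = 15·9 + 10·14 = 275 edges.
F = 2 − V + E = 2 − 150 + 275 = 127.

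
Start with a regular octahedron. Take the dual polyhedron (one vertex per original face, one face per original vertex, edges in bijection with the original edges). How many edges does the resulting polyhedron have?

The base solid has V = 6, E = 12, F = 8.
The dual swaps V and F and preserves E: V′ = F = 8, E′ = E = 12, F′ = V = 6.

12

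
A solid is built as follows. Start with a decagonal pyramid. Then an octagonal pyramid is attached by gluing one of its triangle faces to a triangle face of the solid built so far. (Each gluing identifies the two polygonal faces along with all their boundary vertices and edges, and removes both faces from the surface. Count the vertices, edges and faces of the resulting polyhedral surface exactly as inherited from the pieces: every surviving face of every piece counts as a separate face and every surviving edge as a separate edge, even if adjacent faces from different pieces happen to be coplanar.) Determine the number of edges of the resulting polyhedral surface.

A decagonal pyramid: V=11, E=20, F=11.
Attach an octagonal pyramid (V=9, E=16, F=9) along a 3-gon: merge 3 vertices and 3 edges, delete both glued faces → V=17, E=33, F=18.
Check: V − E + F = 17 − 33 + 18 = 2.

33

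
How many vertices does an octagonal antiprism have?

16

An antiprism on an n-gon has two n-gon caps and 2n triangles: V = 2·8 = 16, E = 4·8 = 32, F = 2·8 + 2 = 18.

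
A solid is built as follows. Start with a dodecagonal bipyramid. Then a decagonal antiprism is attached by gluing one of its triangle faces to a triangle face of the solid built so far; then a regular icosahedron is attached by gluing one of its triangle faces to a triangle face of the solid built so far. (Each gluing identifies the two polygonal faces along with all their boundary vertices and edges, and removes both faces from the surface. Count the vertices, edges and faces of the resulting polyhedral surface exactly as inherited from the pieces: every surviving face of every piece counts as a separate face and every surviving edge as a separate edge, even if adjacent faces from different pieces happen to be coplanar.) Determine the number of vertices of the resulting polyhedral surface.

40

A dodecagonal bipyramid: V=14, E=36, F=24.
Attach a decagonal antiprism (V=20, E=40, F=22) along a 3-gon: merge 3 vertices and 3 edges, delete both glued faces → V=31, E=73, F=44.
Attach a regular icosahedron (V=12, E=30, F=20) along a 3-gon: merge 3 vertices and 3 edges, delete both glued faces → V=40, E=100, F=62.
Check: V − E + F = 40 − 100 + 62 = 2.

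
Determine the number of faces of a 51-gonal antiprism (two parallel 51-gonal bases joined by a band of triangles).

104

An antiprism on an n-gon has two n-gon caps and 2n triangles: V = 2·51 = 102, E = 4·51 = 204, F = 2·51 + 2 = 104.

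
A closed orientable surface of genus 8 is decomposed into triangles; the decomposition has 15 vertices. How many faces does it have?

58

χ = 2 − 2·8 = -14, and every face is a triangle so 3F = 2E.
V − E + F = -14 with E = 3F/2 gives 15 − (3/2 − 1)·F = -14, so F = 58 and E = 87.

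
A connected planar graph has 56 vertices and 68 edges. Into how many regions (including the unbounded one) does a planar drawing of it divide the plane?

Euler's formula for a connected plane graph: V − E + F = 2, so F = 2 − 56 + 68 = 14.

14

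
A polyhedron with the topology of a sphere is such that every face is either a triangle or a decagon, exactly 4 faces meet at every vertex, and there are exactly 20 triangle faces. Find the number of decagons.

2

Let x be the number of decagons; then F = 20 + x.
Edge–face incidences: 2E = 3·20 + 10·x = 60 + 10x.
Every vertex has degree 4, so 4V = 2E.
Euler: V − E + F = 2 ⇒ (2E)/4 − E + (20 + x) = 2.
Multiply by 8: 2·(2E) − 4·(2E) + 8·(20 + x) = 16, i.e. 160 + 8x − 2·(60 + 10x) = 16.
Collecting terms: −12x + 40 = 16, so −12x = −24, so x = 2.
Then 2E = 60 + 10·2 = 80, so E = 40, V = 2E/4 = 20, F = 20 + 2 = 22.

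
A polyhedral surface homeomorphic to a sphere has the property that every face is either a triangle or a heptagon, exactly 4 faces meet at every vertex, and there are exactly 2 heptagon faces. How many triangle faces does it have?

14

Let x be the number of triangles; then F = 2 + x.
Edge–face incidences: 2E = 7·2 + 3·x = 14 + 3x.
Every vertex has degree 4, so 4V = 2E.
Euler: V − E + F = 2 ⇒ (2E)/4 − E + (2 + x) = 2.
Multiply by 8: 2·(2E) − 4·(2E) + 8·(2 + x) = 16, i.e. 16 + 8x − 2·(14 + 3x) = 16.
Collecting terms: 2x − 12 = 16, so 2x = 28, so x = 14.
Then 2E = 14 + 3·14 = 56, so E = 28, V = 2E/4 = 14, F = 2 + 14 = 16.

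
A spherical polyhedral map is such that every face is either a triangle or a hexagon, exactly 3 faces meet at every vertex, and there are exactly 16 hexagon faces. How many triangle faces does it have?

Let x be the number of triangles; then F = 16 + x.
Edge–face incidences: 2E = 6·16 + 3·x = 96 + 3x.
Every vertex has degree 3, so 3V = 2E.
Euler: V − E + F = 2 ⇒ (2E)/3 − E + (16 + x) = 2.
Multiply by 6: 2·(2E) − 3·(2E) + 6·(16 + x) = 12, i.e. 96 + 6x − (96 + 3x) = 12.
Collecting terms: 3x = 12, so x = 4.
Then 2E = 96 + 3·4 = 108, so E = 54, V = 2E/3 = 36, F = 16 + 4 = 20.

4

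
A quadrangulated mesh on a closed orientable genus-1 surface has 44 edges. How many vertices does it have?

χ = 2 − 2·1 = 0, and every face is a square so 4F = 2E.
F = 2E/4 = 22. Then V = 0 + E − F = 0 + 44 − 22 = 22.

22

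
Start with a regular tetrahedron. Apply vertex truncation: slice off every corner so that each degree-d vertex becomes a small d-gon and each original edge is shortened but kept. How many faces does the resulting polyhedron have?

The base solid has V = 4, E = 6, F = 4.
Truncation replaces each original edge-end by a new vertex, so V′ = 2E = 12.
Each original edge survives, and each old vertex of degree d contributes d new edges; summing degrees gives Σd = 2E, so E′ = E + 2E = 3E = 18.
Each original face survives and each original vertex becomes one new face: F′ = F + V = 8.

8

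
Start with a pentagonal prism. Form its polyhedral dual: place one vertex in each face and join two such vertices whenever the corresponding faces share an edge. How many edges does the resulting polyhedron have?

15

The base solid has V = 10, E = 15, F = 7.
The dual swaps V and F and preserves E: V′ = F = 7, E′ = E = 15, F′ = V = 10.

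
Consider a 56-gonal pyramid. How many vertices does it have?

A pyramid on an n-gon base has one n-gon and n triangles: V = 56 + 1 = 57, E = 2·56 = 112, F = 56 + 1 = 57.

57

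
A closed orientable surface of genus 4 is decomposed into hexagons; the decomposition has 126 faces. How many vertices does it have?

246

χ = 2 − 2·4 = -6, and every face is a hexagon so 6F = 2E.
E = 6·126/2 = 378. Then V = -6 + E − F = -6 + 378 − 126 = 246.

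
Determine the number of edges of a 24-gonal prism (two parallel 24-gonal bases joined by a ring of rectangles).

A prism on an n-gon has two n-gon bases and n rectangular sides: V = 2·24 = 48, E = 3·24 = 72, F = 24 + 2 = 26.
Check: V − E + F = 48 − 72 + 26 = 2.

72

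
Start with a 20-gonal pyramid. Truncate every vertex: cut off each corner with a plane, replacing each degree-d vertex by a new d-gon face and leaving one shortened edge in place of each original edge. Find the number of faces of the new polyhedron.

The base solid has V = 21, E = 40, F = 21.
Truncation replaces each original edge-end by a new vertex, so V′ = 2E = 80.
Each original edge survives, and each old vertex of degree d contributes d new edges; summing degrees gives Σd = 2E, so E′ = E + 2E = 3E = 120.
Each original face survives and each original vertex becomes one new face: F′ = F + V = 42.

42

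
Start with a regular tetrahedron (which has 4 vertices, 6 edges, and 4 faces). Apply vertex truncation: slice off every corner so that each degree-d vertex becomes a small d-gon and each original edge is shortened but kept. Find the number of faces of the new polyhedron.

8

Truncation replaces each original edge-end by a new vertex, so V′ = 2E = 12.
Each original edge survives, and each old vertex of degree d contributes d new edges; summing degrees gives Σd = 2E, so E′ = E + 2E = 3E = 18.
Each original face survives and each original vertex becomes one new face: F′ = F + V = 8.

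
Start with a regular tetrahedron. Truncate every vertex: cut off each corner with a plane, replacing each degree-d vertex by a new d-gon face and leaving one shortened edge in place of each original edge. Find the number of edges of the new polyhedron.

The base solid has V = 4, E = 6, F = 4.
Truncation replaces each original edge-end by a new vertex, so V′ = 2E = 12.
Each original edge survives, and each old vertex of degree d contributes d new edges; summing degrees gives Σd = 2E, so E′ = E + 2E = 3E = 18.
Each original face survives and each original vertex becomes one new face: F′ = F + V = 8.

18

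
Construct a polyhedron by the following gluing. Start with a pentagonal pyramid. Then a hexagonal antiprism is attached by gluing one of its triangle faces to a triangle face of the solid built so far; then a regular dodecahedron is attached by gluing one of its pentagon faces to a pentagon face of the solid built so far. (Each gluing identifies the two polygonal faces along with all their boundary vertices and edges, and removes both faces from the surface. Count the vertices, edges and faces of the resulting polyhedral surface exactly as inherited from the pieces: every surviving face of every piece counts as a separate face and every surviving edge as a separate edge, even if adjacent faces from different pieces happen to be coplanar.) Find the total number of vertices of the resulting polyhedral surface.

A pentagonal pyramid: V=6, E=10, F=6.
Attach a hexagonal antiprism (V=12, E=24, F=14) along a 3-gon: merge 3 vertices and 3 edges, delete both glued faces → V=15, E=31, F=18.
Attach a regular dodecahedron (V=20, E=30, F=12) along a 5-gon: merge 5 vertices and 5 edges, delete both glued faces → V=30, E=56, F=28.
Check: V − E + F = 30 − 56 + 28 = 2.

30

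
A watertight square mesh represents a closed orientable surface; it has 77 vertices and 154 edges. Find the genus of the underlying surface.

1

Every face is a square and each edge borders two faces, so 4F = 2·154, giving F = 77.
χ = V − E + F = 77 − 154 + 77 = 0.
For a closed orientable surface χ = 2 − 2g, so g = (2 − (0))/2 = 1.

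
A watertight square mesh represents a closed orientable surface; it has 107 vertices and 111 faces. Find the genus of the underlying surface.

3

Every face is a square, so 2E = 4·111 = 444, giving E = 222.
χ = V − E + F = 107 − 222 + 111 = -4.
For a closed orientable surface χ = 2 − 2g, so g = (2 − (-4))/2 = 3.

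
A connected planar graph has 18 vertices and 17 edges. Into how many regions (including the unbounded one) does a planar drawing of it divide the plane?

1

Euler's formula for a connected plane graph: V − E + F = 2, so F = 2 − 18 + 17 = 1.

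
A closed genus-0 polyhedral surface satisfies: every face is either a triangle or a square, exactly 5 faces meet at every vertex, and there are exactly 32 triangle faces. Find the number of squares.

6

Let x be the number of squares; then F = 32 + x.
Edge–face incidences: 2E = 3·32 + 4·x = 96 + 4x.
Every vertex has degree 5, so 5V = 2E.
Euler: V − E + F = 2 ⇒ (2E)/5 − E + (32 + x) = 2.
Multiply by 10: 2·(2E) − 5·(2E) + 10·(32 + x) = 20, i.e. 320 + 10x − 3·(96 + 4x) = 20.
Collecting terms: −2x + 32 = 20, so −2x = −12, so x = 6.
Then 2E = 96 + 4·6 = 120, so E = 60, V = 2E/5 = 24, F = 32 + 6 = 38.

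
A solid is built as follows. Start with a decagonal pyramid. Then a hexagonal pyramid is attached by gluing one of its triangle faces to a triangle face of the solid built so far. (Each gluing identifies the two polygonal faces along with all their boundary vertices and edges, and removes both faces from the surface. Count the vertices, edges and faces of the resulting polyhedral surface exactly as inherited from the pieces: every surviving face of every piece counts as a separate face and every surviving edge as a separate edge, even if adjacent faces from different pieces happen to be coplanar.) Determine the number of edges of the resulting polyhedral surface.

29

A decagonal pyramid: V=11, E=20, F=11.
Attach a hexagonal pyramid (V=7, E=12, F=7) along a 3-gon: merge 3 vertices and 3 edges, delete both glued faces → V=15, E=29, F=16.
Check: V − E + F = 15 − 29 + 16 = 2.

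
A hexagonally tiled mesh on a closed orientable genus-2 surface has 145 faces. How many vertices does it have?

288

χ = 2 − 2·2 = -2, and every face is a hexagon so 6F = 2E.
E = 6·145/2 = 435. Then V = -2 + E − F = -2 + 435 − 145 = 288.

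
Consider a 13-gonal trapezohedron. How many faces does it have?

The n-trapezohedron (dual of the n-antiprism) has V = 2·13 + 2 = 28, E = 4·13 = 52, F = 2·13 = 26.

26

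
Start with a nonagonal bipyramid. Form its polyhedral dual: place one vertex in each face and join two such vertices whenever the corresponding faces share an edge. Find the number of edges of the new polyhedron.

The base solid has V = 11, E = 27, F = 18.
The dual swaps V and F and preserves E: V′ = F = 18, E′ = E = 27, F′ = V = 11.

27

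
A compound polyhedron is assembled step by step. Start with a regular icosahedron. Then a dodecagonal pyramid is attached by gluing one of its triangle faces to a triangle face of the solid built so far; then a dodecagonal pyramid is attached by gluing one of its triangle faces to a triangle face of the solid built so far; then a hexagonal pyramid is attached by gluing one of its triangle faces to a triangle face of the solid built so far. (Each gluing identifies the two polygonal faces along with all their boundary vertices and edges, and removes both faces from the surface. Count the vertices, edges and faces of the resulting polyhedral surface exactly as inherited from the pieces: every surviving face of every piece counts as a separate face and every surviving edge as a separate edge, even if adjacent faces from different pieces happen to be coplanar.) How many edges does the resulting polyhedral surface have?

81

A regular icosahedron: V=12, E=30, F=20.
Attach a dodecagonal pyramid (V=13, E=24, F=13) along a 3-gon: merge 3 vertices and 3 edges, delete both glued faces → V=22, E=51, F=31.
Attach a dodecagonal pyramid (V=13, E=24, F=13) along a 3-gon: merge 3 vertices and 3 edges, delete both glued faces → V=32, E=72, F=42.
Attach a hexagonal pyramid (V=7, E=12, F=7) along a 3-gon: merge 3 vertices and 3 edges, delete both glued faces → V=36, E=81, F=47.
Check: V − E + F = 36 − 81 + 47 = 2.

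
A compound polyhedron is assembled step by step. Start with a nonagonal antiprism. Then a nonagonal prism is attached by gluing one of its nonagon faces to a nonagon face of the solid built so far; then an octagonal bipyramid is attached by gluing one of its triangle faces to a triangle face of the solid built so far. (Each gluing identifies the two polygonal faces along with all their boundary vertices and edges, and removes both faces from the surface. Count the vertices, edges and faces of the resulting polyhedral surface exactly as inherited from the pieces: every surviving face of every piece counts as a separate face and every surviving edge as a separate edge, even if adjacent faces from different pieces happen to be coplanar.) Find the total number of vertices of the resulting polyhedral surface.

34

A nonagonal antiprism: V=18, E=36, F=20.
Attach a nonagonal prism (V=18, E=27, F=11) along a 9-gon: merge 9 vertices and 9 edges, delete both glued faces → V=27, E=54, F=29.
Attach an octagonal bipyramid (V=10, E=24, F=16) along a 3-gon: merge 3 vertices and 3 edges, delete both glued faces → V=34, E=75, F=43.
Check: V − E + F = 34 − 75 + 43 = 2.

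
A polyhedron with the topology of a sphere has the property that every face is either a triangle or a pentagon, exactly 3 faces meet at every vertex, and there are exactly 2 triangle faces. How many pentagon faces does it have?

Let x be the number of pentagons; then F = 2 + x.
Edge–face incidences: 2E = 3·2 + 5·x = 6 + 5x.
Every vertex has degree 3, so 3V = 2E.
Euler: V − E + F = 2 ⇒ (2E)/3 − E + (2 + x) = 2.
Multiply by 6: 2·(2E) − 3·(2E) + 6·(2 + x) = 12, i.e. 12 + 6x − (6 + 5x) = 12.
Collecting terms: x + 6 = 12, so x = 6.
Then 2E = 6 + 5·6 = 36, so E = 18, V = 2E/3 = 12, F = 2 + 6 = 8.

6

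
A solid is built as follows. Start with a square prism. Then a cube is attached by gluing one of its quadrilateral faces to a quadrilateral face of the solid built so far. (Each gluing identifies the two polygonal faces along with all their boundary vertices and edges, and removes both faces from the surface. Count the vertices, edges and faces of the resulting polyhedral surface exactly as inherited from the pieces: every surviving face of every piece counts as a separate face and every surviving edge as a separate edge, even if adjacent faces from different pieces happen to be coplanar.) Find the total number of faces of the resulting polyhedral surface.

10

A square prism: V=8, E=12, F=6.
Attach a cube (V=8, E=12, F=6) along a 4-gon: merge 4 vertices and 4 edges, delete both glued faces → V=12, E=20, F=10.
Check: V − E + F = 12 − 20 + 10 = 2.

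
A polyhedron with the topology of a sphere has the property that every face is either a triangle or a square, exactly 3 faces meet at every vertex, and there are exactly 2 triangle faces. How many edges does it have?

9

Let x be the number of squares; then F = 2 + x.
Edge–face incidences: 2E = 3·2 + 4·x = 6 + 4x.
Every vertex has degree 3, so 3V = 2E.
Euler: V − E + F = 2 ⇒ (2E)/3 − E + (2 + x) = 2.
Multiply by 6: 2·(2E) − 3·(2E) + 6·(2 + x) = 12, i.e. 12 + 6x − (6 + 4x) = 12.
Collecting terms: 2x + 6 = 12, so 2x = 6, so x = 3.
Then 2E = 6 + 4·3 = 18, so E = 9, V = 2E/3 = 6, F = 2 + 3 = 5.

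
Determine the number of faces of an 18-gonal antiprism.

An antiprism on an n-gon has two n-gon caps and 2n triangles: V = 2·18 = 36, E = 4·18 = 72, F = 2·18 + 2 = 38.

38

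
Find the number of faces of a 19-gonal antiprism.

40

An antiprism on an n-gon has two n-gon caps and 2n triangles: V = 2·19 = 38, E = 4·19 = 76, F = 2·19 + 2 = 40.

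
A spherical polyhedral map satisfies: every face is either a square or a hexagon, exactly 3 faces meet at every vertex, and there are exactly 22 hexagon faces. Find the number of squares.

Let x be the number of squares; then F = 22 + x.
Edge–face incidences: 2E = 6·22 + 4·x = 132 + 4x.
Every vertex has degree 3, so 3V = 2E.
Euler: V − E + F = 2 ⇒ (2E)/3 − E + (22 + x) = 2.
Multiply by 6: 2·(2E) − 3·(2E) + 6·(22 + x) = 12, i.e. 132 + 6x − (132 + 4x) = 12.
Collecting terms: 2x = 12, so x = 6.
Then 2E = 132 + 4·6 = 156, so E = 78, V = 2E/3 = 52, F = 22 + 6 = 28.

6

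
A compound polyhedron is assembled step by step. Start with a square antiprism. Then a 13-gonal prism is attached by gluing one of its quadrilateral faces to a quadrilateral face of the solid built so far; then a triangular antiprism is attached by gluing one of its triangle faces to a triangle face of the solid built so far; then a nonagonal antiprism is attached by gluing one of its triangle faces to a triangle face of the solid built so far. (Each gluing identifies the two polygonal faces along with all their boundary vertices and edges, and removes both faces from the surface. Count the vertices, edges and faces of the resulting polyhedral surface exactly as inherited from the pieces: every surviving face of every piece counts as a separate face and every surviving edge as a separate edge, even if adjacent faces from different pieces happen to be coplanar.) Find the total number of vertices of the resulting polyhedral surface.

48

A square antiprism: V=8, E=16, F=10.
Attach a 13-gonal prism (V=26, E=39, F=15) along a 4-gon: merge 4 vertices and 4 edges, delete both glued faces → V=30, E=51, F=23.
Attach a triangular antiprism (V=6, E=12, F=8) along a 3-gon: merge 3 vertices and 3 edges, delete both glued faces → V=33, E=60, F=29.
Attach a nonagonal antiprism (V=18, E=36, F=20) along a 3-gon: merge 3 vertices and 3 edges, delete both glued faces → V=48, E=93, F=47.
Check: V − E + F = 48 − 93 + 47 = 2.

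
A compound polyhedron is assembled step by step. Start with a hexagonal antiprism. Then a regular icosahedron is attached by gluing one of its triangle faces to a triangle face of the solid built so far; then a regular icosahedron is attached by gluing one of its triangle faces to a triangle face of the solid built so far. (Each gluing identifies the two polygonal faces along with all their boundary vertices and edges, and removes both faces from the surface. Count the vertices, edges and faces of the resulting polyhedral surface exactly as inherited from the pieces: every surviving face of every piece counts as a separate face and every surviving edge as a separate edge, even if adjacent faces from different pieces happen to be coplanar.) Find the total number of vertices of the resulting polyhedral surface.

30

A hexagonal antiprism: V=12, E=24, F=14.
Attach a regular icosahedron (V=12, E=30, F=20) along a 3-gon: merge 3 vertices and 3 edges, delete both glued faces → V=21, E=51, F=32.
Attach a regular icosahedron (V=12, E=30, F=20) along a 3-gon: merge 3 vertices and 3 edges, delete both glued faces → V=30, E=78, F=50.
Check: V − E + F = 30 − 78 + 50 = 2.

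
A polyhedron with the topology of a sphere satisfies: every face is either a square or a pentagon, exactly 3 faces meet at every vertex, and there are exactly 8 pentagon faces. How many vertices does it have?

Let x be the number of squares; then F = 8 + x.
Edge–face incidences: 2E = 5·8 + 4·x = 40 + 4x.
Every vertex has degree 3, so 3V = 2E.
Euler: V − E + F = 2 ⇒ (2E)/3 − E + (8 + x) = 2.
Multiply by 6: 2·(2E) − 3·(2E) + 6·(8 + x) = 12, i.e. 48 + 6x − (40 + 4x) = 12.
Collecting terms: 2x + 8 = 12, so 2x = 4, so x = 2.
Then 2E = 40 + 4·2 = 48, so E = 24, V = 2E/3 = 16, F = 8 + 2 = 10.

16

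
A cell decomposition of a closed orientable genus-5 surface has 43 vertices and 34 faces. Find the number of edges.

85

For a closed orientable surface of genus 5, χ = 2 − 2·5 = -8.
E = V + F − (-8) = 43 + 34 − (-8) = 85.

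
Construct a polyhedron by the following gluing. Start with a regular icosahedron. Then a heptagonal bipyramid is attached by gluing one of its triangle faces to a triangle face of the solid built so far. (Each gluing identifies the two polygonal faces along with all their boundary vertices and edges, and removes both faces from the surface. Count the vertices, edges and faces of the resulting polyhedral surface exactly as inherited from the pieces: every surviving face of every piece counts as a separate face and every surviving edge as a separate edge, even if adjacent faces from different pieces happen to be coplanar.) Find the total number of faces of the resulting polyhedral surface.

32

A regular icosahedron: V=12, E=30, F=20.
Attach a heptagonal bipyramid (V=9, E=21, F=14) along a 3-gon: merge 3 vertices and 3 edges, delete both glued faces → V=18, E=48, F=32.
Check: V − E + F = 18 − 48 + 32 = 2.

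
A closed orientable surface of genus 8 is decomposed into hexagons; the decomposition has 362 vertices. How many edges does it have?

564

χ = 2 − 2·8 = -14, and every face is a hexagon so 6F = 2E.
V − E + F = -14 with E = 6F/2 gives 362 − (6/2 − 1)·F = -14, so F = 188 and E = 564.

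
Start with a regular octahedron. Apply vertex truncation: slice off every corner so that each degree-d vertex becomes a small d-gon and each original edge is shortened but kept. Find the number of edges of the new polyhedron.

The base solid has V = 6, E = 12, F = 8.
Truncation replaces each original edge-end by a new vertex, so V′ = 2E = 24.
Each original edge survives, and each old vertex of degree d contributes d new edges; summing degrees gives Σd = 2E, so E′ = E + 2E = 3E = 36.
Each original face survives and each original vertex becomes one new face: F′ = F + V = 14.

36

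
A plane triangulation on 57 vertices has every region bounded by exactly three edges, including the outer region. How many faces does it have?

In a plane triangulation 3F = 2E and V − E + F = 2, so F = 2V − 4 = 2·57 − 4 = 110.

110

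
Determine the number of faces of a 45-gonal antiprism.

An antiprism on an n-gon has two n-gon caps and 2n triangles: V = 2·45 = 90, E = 4·45 = 180, F = 2·45 + 2 = 92.

92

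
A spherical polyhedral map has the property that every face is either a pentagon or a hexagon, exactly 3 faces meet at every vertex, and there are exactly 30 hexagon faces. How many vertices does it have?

80

Let x be the number of pentagons; then F = 30 + x.
Edge–face incidences: 2E = 6·30 + 5·x = 180 + 5x.
Every vertex has degree 3, so 3V = 2E.
Euler: V − E + F = 2 ⇒ (2E)/3 − E + (30 + x) = 2.
Multiply by 6: 2·(2E) − 3·(2E) + 6·(30 + x) = 12, i.e. 180 + 6x − (180 + 5x) = 12.
Collecting terms: x = 12.
Then 2E = 180 + 5·12 = 240, so E = 120, V = 2E/3 = 80, F = 30 + 12 = 42.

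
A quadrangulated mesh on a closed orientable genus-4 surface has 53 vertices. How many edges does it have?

χ = 2 − 2·4 = -6, and every face is a square so 4F = 2E.
V − E + F = -6 with E = 4F/2 gives 53 − (4/2 − 1)·F = -6, so F = 59 and E = 118.

118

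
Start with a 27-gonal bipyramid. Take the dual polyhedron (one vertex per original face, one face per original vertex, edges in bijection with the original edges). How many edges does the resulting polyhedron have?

The base solid has V = 29, E = 81, F = 54.
The dual swaps V and F and preserves E: V′ = F = 54, E′ = E = 81, F′ = V = 29.

81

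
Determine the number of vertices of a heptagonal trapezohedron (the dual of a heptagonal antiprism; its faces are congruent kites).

16

The n-trapezohedron (dual of the n-antiprism) has V = 2·7 + 2 = 16, E = 4·7 = 28, F = 2·7 = 14.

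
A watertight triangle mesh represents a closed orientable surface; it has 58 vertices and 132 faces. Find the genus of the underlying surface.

Every face is a triangle, so 2E = 3·132 = 396, giving E = 198.
χ = V − E + F = 58 − 198 + 132 = -8.
For a closed orientable surface χ = 2 − 2g, so g = (2 − (-8))/2 = 5.

5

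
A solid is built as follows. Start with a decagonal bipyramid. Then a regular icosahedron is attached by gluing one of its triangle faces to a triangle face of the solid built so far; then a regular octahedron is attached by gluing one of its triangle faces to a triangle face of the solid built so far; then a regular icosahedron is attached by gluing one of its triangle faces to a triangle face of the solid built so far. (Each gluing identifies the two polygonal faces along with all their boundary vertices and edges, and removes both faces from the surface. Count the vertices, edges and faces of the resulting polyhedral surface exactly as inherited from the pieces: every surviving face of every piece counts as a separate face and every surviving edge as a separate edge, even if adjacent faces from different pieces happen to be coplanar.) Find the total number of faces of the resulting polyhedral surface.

A decagonal bipyramid: V=12, E=30, F=20.
Attach a regular icosahedron (V=12, E=30, F=20) along a 3-gon: merge 3 vertices and 3 edges, delete both glued faces → V=21, E=57, F=38.
Attach a regular octahedron (V=6, E=12, F=8) along a 3-gon: merge 3 vertices and 3 edges, delete both glued faces → V=24, E=66, F=44.
Attach a regular icosahedron (V=12, E=30, F=20) along a 3-gon: merge 3 vertices and 3 edges, delete both glued faces → V=33, E=93, F=62.
Check: V − E + F = 33 − 93 + 62 = 2.

62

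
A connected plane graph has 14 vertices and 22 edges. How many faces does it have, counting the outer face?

10

Euler's formula for a connected plane graph: V − E + F = 2, so F = 2 − 14 + 22 = 10.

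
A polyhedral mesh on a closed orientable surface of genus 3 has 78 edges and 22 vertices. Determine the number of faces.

52

For a closed orientable surface of genus 3, χ = 2 − 2·3 = -4.
F = -4 − V + E = -4 − 22 + 78 = 52.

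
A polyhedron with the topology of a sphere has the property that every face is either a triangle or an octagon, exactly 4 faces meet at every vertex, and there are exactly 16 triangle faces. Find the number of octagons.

Let x be the number of octagons; then F = 16 + x.
Edge–face incidences: 2E = 3·16 + 8·x = 48 + 8x.
Every vertex has degree 4, so 4V = 2E.
Euler: V − E + F = 2 ⇒ (2E)/4 − E + (16 + x) = 2.
Multiply by 8: 2·(2E) − 4·(2E) + 8·(16 + x) = 16, i.e. 128 + 8x − 2·(48 + 8x) = 16.
Collecting terms: −8x + 32 = 16, so −8x = −16, so x = 2.
Then 2E = 48 + 8·2 = 64, so E = 32, V = 2E/4 = 16, F = 16 + 2 = 18.

2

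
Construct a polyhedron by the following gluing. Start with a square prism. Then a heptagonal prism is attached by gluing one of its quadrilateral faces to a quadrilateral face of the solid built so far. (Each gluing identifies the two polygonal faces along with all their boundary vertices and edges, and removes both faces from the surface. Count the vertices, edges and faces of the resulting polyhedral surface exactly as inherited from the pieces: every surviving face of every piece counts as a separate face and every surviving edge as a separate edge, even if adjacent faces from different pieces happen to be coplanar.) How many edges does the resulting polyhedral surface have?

29

A square prism: V=8, E=12, F=6.
Attach a heptagonal prism (V=14, E=21, F=9) along a 4-gon: merge 4 vertices and 4 edges, delete both glued faces → V=18, E=29, F=13.
Check: V − E + F = 18 − 29 + 13 = 2.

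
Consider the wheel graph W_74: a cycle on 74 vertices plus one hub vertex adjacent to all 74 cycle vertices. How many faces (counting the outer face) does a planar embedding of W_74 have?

75

W_74 has V = 74 + 1 = 75 vertices and E = 2·74 = 148 edges.
By Euler's formula F = 2 − V + E = 2 − 75 + 148 = 75.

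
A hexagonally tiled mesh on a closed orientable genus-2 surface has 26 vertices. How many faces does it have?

14

χ = 2 − 2·2 = -2, and every face is a hexagon so 6F = 2E.
V − E + F = -2 with E = 6F/2 gives 26 − (6/2 − 1)·F = -2, so F = 14 and E = 42.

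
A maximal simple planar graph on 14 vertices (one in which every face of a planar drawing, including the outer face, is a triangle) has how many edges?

In a plane triangulation 3F = 2E and V − E + F = 2, so E = 3V − 6 = 3·14 − 6 = 36.

36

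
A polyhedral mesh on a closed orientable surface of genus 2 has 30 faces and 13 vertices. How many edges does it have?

For a closed orientable surface of genus 2, χ = 2 − 2·2 = -2.
E = V + F − (-2) = 13 + 30 − (-2) = 45.

45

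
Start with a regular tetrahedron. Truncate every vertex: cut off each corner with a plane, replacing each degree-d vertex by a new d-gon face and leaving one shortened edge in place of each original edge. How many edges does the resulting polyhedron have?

The base solid has V = 4, E = 6, F = 4.
Truncation replaces each original edge-end by a new vertex, so V′ = 2E = 12.
Each original edge survives, and each old vertex of degree d contributes d new edges; summing degrees gives Σd = 2E, so E′ = E + 2E = 3E = 18.
Each original face survives and each original vertex becomes one new face: F′ = F + V = 8.

18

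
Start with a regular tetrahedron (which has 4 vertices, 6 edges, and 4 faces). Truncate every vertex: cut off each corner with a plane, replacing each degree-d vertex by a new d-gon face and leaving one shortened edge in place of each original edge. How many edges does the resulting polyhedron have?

18

Truncation replaces each original edge-end by a new vertex, so V′ = 2E = 12.
Each original edge survives, and each old vertex of degree d contributes d new edges; summing degrees gives Σd = 2E, so E′ = E + 2E = 3E = 18.
Each original face survives and each original vertex becomes one new face: F′ = F + V = 8.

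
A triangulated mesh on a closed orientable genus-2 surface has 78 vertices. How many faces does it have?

160

χ = 2 − 2·2 = -2, and every face is a triangle so 3F = 2E.
V − E + F = -2 with E = 3F/2 gives 78 − (3/2 − 1)·F = -2, so F = 160 and E = 240.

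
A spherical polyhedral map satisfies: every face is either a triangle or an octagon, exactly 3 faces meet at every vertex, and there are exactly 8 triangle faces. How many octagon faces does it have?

Let x be the number of octagons; then F = 8 + x.
Edge–face incidences: 2E = 3·8 + 8·x = 24 + 8x.
Every vertex has degree 3, so 3V = 2E.
Euler: V − E + F = 2 ⇒ (2E)/3 − E + (8 + x) = 2.
Multiply by 6: 2·(2E) − 3·(2E) + 6·(8 + x) = 12, i.e. 48 + 6x − (24 + 8x) = 12.
Collecting terms: −2x + 24 = 12, so −2x = −12, so x = 6.
Then 2E = 24 + 8·6 = 72, so E = 36, V = 2E/3 = 24, F = 8 + 6 = 14.

6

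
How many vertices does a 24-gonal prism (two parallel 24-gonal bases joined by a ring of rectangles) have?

48

A prism on an n-gon has two n-gon bases and n rectangular sides: V = 2·24 = 48, E = 3·24 = 72, F = 24 + 2 = 26.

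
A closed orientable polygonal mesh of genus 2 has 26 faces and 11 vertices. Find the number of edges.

For a closed orientable surface of genus 2, χ = 2 − 2·2 = -2.
E = V + F − (-2) = 11 + 26 − (-2) = 39.

39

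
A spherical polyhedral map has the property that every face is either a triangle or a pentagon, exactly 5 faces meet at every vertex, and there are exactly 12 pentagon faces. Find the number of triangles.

Let x be the number of triangles; then F = 12 + x.
Edge–face incidences: 2E = 5·12 + 3·x = 60 + 3x.
Every vertex has degree 5, so 5V = 2E.
Euler: V − E + F = 2 ⇒ (2E)/5 − E + (12 + x) = 2.
Multiply by 10: 2·(2E) − 5·(2E) + 10·(12 + x) = 20, i.e. 120 + 10x − 3·(60 + 3x) = 20.
Collecting terms: x − 60 = 20, so x = 80.
Then 2E = 60 + 3·80 = 300, so E = 150, V = 2E/5 = 60, F = 12 + 80 = 92.

80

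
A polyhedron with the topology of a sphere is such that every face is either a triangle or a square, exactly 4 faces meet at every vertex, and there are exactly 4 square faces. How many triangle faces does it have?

Let x be the number of triangles; then F = 4 + x.
Edge–face incidences: 2E = 4·4 + 3·x = 16 + 3x.
Every vertex has degree 4, so 4V = 2E.
Euler: V − E + F = 2 ⇒ (2E)/4 − E + (4 + x) = 2.
Multiply by 8: 2·(2E) − 4·(2E) + 8·(4 + x) = 16, i.e. 32 + 8x − 2·(16 + 3x) = 16.
Collecting terms: 2x = 16, so x = 8.
Then 2E = 16 + 3·8 = 40, so E = 20, V = 2E/4 = 10, F = 4 + 8 = 12.

8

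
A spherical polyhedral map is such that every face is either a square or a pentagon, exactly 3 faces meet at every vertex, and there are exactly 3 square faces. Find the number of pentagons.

Let x be the number of pentagons; then F = 3 + x.
Edge–face incidences: 2E = 4·3 + 5·x = 12 + 5x.
Every vertex has degree 3, so 3V = 2E.
Euler: V − E + F = 2 ⇒ (2E)/3 − E + (3 + x) = 2.
Multiply by 6: 2·(2E) − 3·(2E) + 6·(3 + x) = 12, i.e. 18 + 6x − (12 + 5x) = 12.
Collecting terms: x + 6 = 12, so x = 6.
Then 2E = 12 + 5·6 = 42, so E = 21, V = 2E/3 = 14, F = 3 + 6 = 9.

6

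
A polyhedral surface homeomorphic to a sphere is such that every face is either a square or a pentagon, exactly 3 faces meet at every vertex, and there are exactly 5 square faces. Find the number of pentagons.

2

Let x be the number of pentagons; then F = 5 + x.
Edge–face incidences: 2E = 4·5 + 5·x = 20 + 5x.
Every vertex has degree 3, so 3V = 2E.
Euler: V − E + F = 2 ⇒ (2E)/3 − E + (5 + x) = 2.
Multiply by 6: 2·(2E) − 3·(2E) + 6·(5 + x) = 12, i.e. 30 + 6x − (20 + 5x) = 12.
Collecting terms: x + 10 = 12, so x = 2.
Then 2E = 20 + 5·2 = 30, so E = 15, V = 2E/3 = 10, F = 5 + 2 = 7.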